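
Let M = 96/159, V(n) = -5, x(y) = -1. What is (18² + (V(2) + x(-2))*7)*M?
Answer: 9024/53 ≈ 170.26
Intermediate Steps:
M = 32/53 (M = 96*(1/159) = 32/53 ≈ 0.60377)
(18² + (V(2) + x(-2))*7)*M = (18² + (-5 - 1)*7)*(32/53) = (324 - 6*7)*(32/53) = (324 - 42)*(32/53) = 282*(32/53) = 9024/53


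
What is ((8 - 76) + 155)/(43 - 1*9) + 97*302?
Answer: 996083/34 ≈ 29297.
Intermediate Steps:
((8 - 76) + 155)/(43 - 1*9) + 97*302 = (-68 + 155)/(43 - 9) + 29294 = 87/34 + 29294 = 996083/34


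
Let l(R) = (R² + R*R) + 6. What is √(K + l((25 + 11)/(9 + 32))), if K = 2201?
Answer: √3712559/41 ≈ 46.995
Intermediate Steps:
l(R) = 6 + 2*R² (l(R) = (R² + R²) + 6 = 2*R² + 6 = 6 + 2*R²)
√(K + l((25 + 11)/(9 + 32))) = √(2201 + (6 + 2*((25 + 11)/(9 + 32))²)) = √(2201 + (6 + 2*(36/41)²)) = √(2201 + (6 + 2*(1296/1681))) = √(2201 + (6 + 2592/1681)) = √(2201 + 12678/1681) = √(3712559/1681) = √3712559/41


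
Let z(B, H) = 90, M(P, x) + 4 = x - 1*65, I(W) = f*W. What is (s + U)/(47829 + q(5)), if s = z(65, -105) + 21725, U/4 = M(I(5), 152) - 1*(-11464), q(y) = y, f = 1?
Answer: 68003/47834 ≈ 1.4216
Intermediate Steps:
I(W) = W (I(W) = 1*W = W)
M(P, x) = -69 + x (M(P, x) = -4 + (x - 1*65) = -4 + (x - 65) = -4 + (-65 + x) = -69 + x)
U = 46188 (U = 4*((-69 + 152) - 1*(-11464)) = 4*(83 + 11464) = 4*11547 = 46188)
s = 21815 (s = 90 + 21725 = 21815)
(s + U)/(47829 + q(5)) = (21815 + 46188)/(47829 + 5) = 68003/47834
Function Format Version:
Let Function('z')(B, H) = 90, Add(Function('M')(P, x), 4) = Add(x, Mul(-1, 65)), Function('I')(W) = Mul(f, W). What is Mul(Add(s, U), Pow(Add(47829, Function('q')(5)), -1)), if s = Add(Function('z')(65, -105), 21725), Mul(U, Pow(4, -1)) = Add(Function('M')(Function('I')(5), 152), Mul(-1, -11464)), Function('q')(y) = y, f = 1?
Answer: Rational(68003, 47834) ≈ 1.4216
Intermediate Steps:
Function('I')(W) = W (Function('I')(W) = Mul(1, W) = W)
Function('M')(P, x) = Add(-69, x) (Function('M')(P, x) = Add(-4, Add(x, Mul(-1, 65))) = Add(-4, Add(x, -65)) = Add(-4, Add(-65, x)) = Add(-69, x))
U = 46188 (U = Mul(4, Add(Add(-69, 152), Mul(-1, -11464))) = Mul(4, Add(83, 11464)) = Mul(4, 11547) = 46188)
s = 21815 (s = Add(90, 21725) = 21815)
Mul(Add(s, U), Pow(Add(47829, Function('q')(5)), -1)) = Mul(Add(21815, 46188), Pow(Add(47829, 5), -1)) = Mul(68003, Pow(47834, -1)) = Mul(68003, Rational(1, 47834)) = Rational(68003, 47834)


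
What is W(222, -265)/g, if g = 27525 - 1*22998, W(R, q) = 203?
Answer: 203/4527 ≈ 0.044842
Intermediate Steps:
g = 4527 (g = 27525 - 22998 = 4527)
W(222, -265)/g = 203/4527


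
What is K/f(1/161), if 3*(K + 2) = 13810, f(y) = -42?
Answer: -986/9 ≈ -109.56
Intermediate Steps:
K = 13804/3 (K = -2 + (⅓)*13810 = -2 + 13810/3 = 13804/3 ≈ 4601.3)
K/f(1/161) = (13804/3)/(-42) = (13804/3)*(-1/42) = -986/9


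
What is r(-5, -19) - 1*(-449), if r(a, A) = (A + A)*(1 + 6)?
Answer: 183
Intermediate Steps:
r(a, A) = 14*A (r(a, A) = (2*A)*7 = 14*A)
r(-5, -19) - 1*(-449) = 14*(-19) - 1*(-449) = -266 + 449 = 183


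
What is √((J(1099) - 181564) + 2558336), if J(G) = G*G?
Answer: √3584573 ≈ 1893.3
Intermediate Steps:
J(G) = G²
√((J(1099) - 181564) + 2558336) = √((1099² - 181564) + 2558336) = √((1207801 - 181564) + 2558336) = √(1026237 + 2558336) = √3584573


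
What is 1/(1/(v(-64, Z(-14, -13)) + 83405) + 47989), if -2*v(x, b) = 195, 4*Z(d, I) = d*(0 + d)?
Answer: 166615/7995687237 ≈ 2.0838e-5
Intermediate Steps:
Z(d, I) = d**2/4 (Z(d, I) = (d*(0 + d))/4 = (d*d)/4 = d**2/4)
v(x, b) = -195/2 (v(x, b) = -1/2*195 = -195/2)
1/(1/(v(-64, Z(-14, -13)) + 83405) + 47989) = 1/(1/(-195/2 + 83405) + 47989) = 1/(1/(166615/2) + 47989) = 1/(2/166615 + 47989) = 1/(7995687237/166615) = 166615/7995687237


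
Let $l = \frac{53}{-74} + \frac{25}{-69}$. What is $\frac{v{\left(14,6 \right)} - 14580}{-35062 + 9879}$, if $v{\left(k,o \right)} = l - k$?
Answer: $\frac{74522471}{128584398} \approx 0.57956$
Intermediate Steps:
$l = - \frac{5507}{5106}$ ($l = 53 \left(- \frac{1}{74}\right) + 25 \left(- \frac{1}{69}\right) = - \frac{53}{74} - \frac{25}{69} = - \frac{5507}{5106} \approx -1.0785$)
$v{\left(k,o \right)} = - \frac{5507}{5106} - k$
$\frac{v{\left(14,6 \right)} - 14580}{-35062 + 9879} = \frac{\left(- \frac{5507}{5106} - 14\right) - 14580}{-35062 + 9879} = \frac{\left(- \frac{5507}{5106} - 14\right) - 14580}{-25183} = \left(- \frac{76991}{5106} - 14580\right) \left(- \frac{1}{25183}\right) = \left(- \frac{74522471}{5106}\right) \left(- \frac{1}{25183}\right) = \frac{74522471}{128584398}$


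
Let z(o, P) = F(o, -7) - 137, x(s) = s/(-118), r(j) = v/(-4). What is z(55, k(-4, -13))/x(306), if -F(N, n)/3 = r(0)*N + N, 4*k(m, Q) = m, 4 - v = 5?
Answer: 81007/612 ≈ 132.36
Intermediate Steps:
v = -1 (v = 4 - 1*5 = 4 - 5 = -1)
k(m, Q) = m/4
r(j) = 1/4 (r(j) = -1/(-4) = -1*(-1/4) = 1/4)
x(s) = -s/118 (x(s) = s*(-1/118) = -s/118)
F(N, n) = -15*N/4 (F(N, n) = -3*(N/4 + N) = -15*N/4)
z(o, P) = -137 - 15*o/4 (z(o, P) = -15*o/4 - 137 = -137 - 15*o/4)
z(55, k(-4, -13))/x(306) = (-137 - 15/4*55)/((-1/118*306)) = (-137 - 825/4)/(-153/59) = -1373/4*(-59/153) = 81007/612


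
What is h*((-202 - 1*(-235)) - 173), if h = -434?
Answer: 60760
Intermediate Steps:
h*((-202 - 1*(-235)) - 173) = -434*((-202 - 1*(-235)) - 173) = -434*((-202 + 235) - 173) = -434*(33 - 173) = -434*(-140) = 60760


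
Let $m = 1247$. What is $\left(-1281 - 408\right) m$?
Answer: $-2106183$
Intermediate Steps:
$\left(-1281 - 408\right) m = \left(-1281 - 408\right) 1247 = \left(-1689\right) 1247 = -2106183$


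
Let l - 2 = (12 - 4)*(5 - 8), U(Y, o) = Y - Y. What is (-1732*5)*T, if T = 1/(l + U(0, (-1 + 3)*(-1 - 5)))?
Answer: 4330/11 ≈ 393.64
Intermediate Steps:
U(Y, o) = 0
l = -22 (l = 2 + (12 - 4)*(5 - 8) = 2 + 8*(-3) = 2 - 24 = -22)
T = -1/22 (T = 1/(-22 + 0) = 1/(-22) = -1/22 ≈ -0.045455)
(-1732*5)*T = -1732*5*(-1/22) = -8660*(-1/22) = 4330/11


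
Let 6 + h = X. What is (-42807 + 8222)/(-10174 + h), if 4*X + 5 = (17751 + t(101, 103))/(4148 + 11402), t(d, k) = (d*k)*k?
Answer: 215118700/63218449 ≈ 3.4028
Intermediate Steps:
t(d, k) = d*k²
X = 101151/6220 (X = -5/4 + ((17751 + 101*103²)/(4148 + 11402))/4 = -5/4 + ((17751 + 101*10609)/15550)/4 = -5/4 + ((17751 + 1071509)*(1/15550))/4 = -5/4 + (1089260*(1/15550))/4 = -5/4 + (¼)*(108926/1555) = -5/4 + 54463/3110 = 101151/6220 ≈ 16.262)
h = 63831/6220 (h = -6 + 101151/6220 = 63831/6220 ≈ 10.262)
(-42807 + 8222)/(-10174 + h) = (-42807 + 8222)/(-10174 + 63831/6220) = -34585/(-63218449/6220) = -34585*(-6220/63218449) = 215118700/63218449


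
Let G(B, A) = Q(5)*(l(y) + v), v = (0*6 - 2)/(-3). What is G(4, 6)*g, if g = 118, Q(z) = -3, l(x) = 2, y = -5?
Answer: -944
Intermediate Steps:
v = 2/3 (v = (0 - 2)*(-1/3) = -2*(-1/3) = 2/3 ≈ 0.66667)
G(B, A) = -8 (G(B, A) = -3*(2 + 2/3) = -3*8/3 = -8)
G(4, 6)*g = -8*118 = -944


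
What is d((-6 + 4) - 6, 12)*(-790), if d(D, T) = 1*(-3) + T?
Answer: -7110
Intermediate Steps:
d(D, T) = -3 + T
d((-6 + 4) - 6, 12)*(-790) = (-3 + 12)*(-790) = 9*(-790) = -7110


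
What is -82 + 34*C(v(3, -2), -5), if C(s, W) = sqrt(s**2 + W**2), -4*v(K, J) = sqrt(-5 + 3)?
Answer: -82 + 17*sqrt(398)/2 ≈ 87.574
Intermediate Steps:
v(K, J) = -I*sqrt(2)/4 (v(K, J) = -sqrt(-5 + 3)/4 = -I*sqrt(2)/4)
C(s, W) = sqrt(W**2 + s**2)
-82 + 34*C(v(3, -2), -5) = -82 + 34*sqrt((-5)**2 + (-I*sqrt(2)/4)**2) = -82 + 34*sqrt(25 - 1/8) = -82 + 34*sqrt(199/8) = -82 + 34*(sqrt(398)/4) = -82 + 17*sqrt(398)/2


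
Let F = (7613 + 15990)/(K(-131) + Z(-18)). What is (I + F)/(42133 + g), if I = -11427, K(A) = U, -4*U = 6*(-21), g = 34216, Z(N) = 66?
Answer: -2181059/14888055 ≈ -0.14650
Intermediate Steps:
U = 63/2 (U = -3*(-21)/2 = -¼*(-126) = 63/2 ≈ 31.500)
K(A) = 63/2
F = 47206/195 (F = (7613 + 15990)/(63/2 + 66) = 23603/(195/2) = 23603*(2/195) = 47206/195 ≈ 242.08)
(I + F)/(42133 + g) = (-11427 + 47206/195)/(42133 + 34216) = -2181059/195/76349 = -2181059/195*1/76349 = -2181059/14888055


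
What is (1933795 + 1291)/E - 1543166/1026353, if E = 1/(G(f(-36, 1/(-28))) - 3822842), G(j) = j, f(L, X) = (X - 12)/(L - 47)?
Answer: -8822455720743813174701/1192622186 ≈ -7.3975e+12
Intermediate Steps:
f(L, X) = (-12 + X)/(-47 + L)
E = -2324/8884284471 (E = 1/((-12 + 1/(-28))/(-47 - 36) - 3822842) = 1/((-12 - 1/28)/(-83) - 3822842) = 1/(-1/83*(-337/28) - 3822842) = 1/(337/2324 - 3822842) = 1/(-8884284471/2324) = -2324/8884284471 ≈ -2.6159e-7)
(1933795 + 1291)/E - 1543166/1026353 = (1933795 + 1291)/(-2324/8884284471) - 1543166/1026353 = 1935086*(-8884284471/2324) - 1543166*1/1026353 = -8595927249924753/1162 - 1543166/1026353 = -8822455720743813174701/1192622186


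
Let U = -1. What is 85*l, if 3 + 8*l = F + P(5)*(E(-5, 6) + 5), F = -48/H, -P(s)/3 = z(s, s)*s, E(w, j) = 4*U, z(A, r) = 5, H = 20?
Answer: -3417/4 ≈ -854.25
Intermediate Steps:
E(w, j) = -4 (E(w, j) = 4*(-1) = -4)
P(s) = -15*s
F = -12/5 (F = -48/20 = -48*1/20 = -12/5 ≈ -2.4000)
l = -201/20 (l = -3/8 + (-12/5 + (-15*5)*(-4 + 5))/8 = -3/8 + (-12/5 - 75*1)/8 = -3/8 + (-12/5 - 75)/8 = -3/8 + (⅛)*(-387/5) = -3/8 - 387/40 = -201/20 ≈ -10.050)
85*l = 85*(-201/20) = -3417/4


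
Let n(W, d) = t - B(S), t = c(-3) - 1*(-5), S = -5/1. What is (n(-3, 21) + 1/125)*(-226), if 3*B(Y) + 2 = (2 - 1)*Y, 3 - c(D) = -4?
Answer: -1215428/375 ≈ -3241.1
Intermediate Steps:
c(D) = 7 (c(D) = 3 - 1*(-4) = 3 + 4 = 7)
S = -5 (S = -5*1 = -5)
B(Y) = -⅔ + Y/3 (B(Y) = -⅔ + ((2 - 1)*Y)/3 = -⅔ + (1*Y)/3 = -⅔ + Y/3)
t = 12 (t = 7 - 1*(-5) = 7 + 5 = 12)
n(W, d) = 43/3 (n(W, d) = 12 - (-⅔ + (⅓)*(-5)) = 12 - (-⅔ - 5/3) = 12 - 1*(-7/3) = 12 + 7/3 = 43/3)
(n(-3, 21) + 1/125)*(-226) = (43/3 + 1/125)*(-226) = (5378/375)*(-226) = -1215428/375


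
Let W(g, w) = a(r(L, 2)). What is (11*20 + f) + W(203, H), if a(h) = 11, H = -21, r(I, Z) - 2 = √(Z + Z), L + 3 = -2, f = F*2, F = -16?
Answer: 199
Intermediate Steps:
f = -32 (f = -16*2 = -32)
L = -5 (L = -3 - 2 = -5)
r(I, Z) = 2 + √2*√Z (r(I, Z) = 2 + √(Z + Z) = 2 + √(2*Z) = 2 + √2*√Z)
W(g, w) = 11
(11*20 + f) + W(203, H) = (11*20 - 32) + 11 = (220 - 32) + 11 = 188 + 11 = 199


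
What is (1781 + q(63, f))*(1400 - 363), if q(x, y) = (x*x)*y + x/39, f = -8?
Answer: -404017274/13 ≈ -3.1078e+7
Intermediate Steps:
q(x, y) = x/39 + y*x**2 (q(x, y) = x**2*y + x*(1/39) = y*x**2 + x/39 = x/39 + y*x**2)
(1781 + q(63, f))*(1400 - 363) = (1781 + 63*(1/39 + 63*(-8)))*(1400 - 363) = (1781 + 63*(1/39 - 504))*1037 = (1781 + 63*(-19655/39))*1037 = (1781 - 412755/13)*1037 = -389602/13*1037 = -404017274/13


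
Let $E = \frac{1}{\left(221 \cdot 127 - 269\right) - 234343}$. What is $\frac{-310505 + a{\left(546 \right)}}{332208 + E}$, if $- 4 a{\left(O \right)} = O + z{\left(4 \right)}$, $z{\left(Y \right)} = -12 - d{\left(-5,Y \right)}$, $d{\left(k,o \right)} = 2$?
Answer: $- \frac{64160725710}{68615901359} \approx -0.93507$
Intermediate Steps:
$z{\left(Y \right)} = -14$ ($z{\left(Y \right)} = -12 - 2 = -14$)
$E = - \frac{1}{206545}$ ($E = \frac{1}{\left(28067 - 269\right) - 234343} = \frac{1}{27798 - 234343} = \frac{1}{-206545} = - \frac{1}{206545} \approx -4.8416 \cdot 10^{-6}$)
$a{\left(O \right)} = \frac{7}{2} - \frac{O}{4}$ ($a{\left(O \right)} = - \frac{O - 14}{4} = - \frac{-14 + O}{4} = \frac{7}{2} - \frac{O}{4}$)
$\frac{-310505 + a{\left(546 \right)}}{332208 + E} = \frac{-310505 + \left(\frac{7}{2} - \frac{273}{2}\right)}{332208 - \frac{1}{206545}} = \frac{-310505 + \left(\frac{7}{2} - \frac{273}{2}\right)}{\frac{68615901359}{206545}} = \left(-310505 - 133\right) \frac{206545}{68615901359} = \left(-310638\right) \frac{206545}{68615901359} = - \frac{64160725710}{68615901359}$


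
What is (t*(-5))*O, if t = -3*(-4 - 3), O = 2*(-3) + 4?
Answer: 210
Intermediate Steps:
O = -2 (O = -6 + 4 = -2)
t = 21 (t = -3*(-7) = 21)
(t*(-5))*O = (21*(-5))*(-2) = -105*(-2) = 210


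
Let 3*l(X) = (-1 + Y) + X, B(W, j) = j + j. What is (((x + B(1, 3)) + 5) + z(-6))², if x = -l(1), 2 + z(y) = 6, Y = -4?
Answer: 2401/9 ≈ 266.78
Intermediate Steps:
B(W, j) = 2*j
z(y) = 4 (z(y) = -2 + 6 = 4)
l(X) = -5/3 + X/3 (l(X) = ((-1 - 4) + X)/3 = (-5 + X)/3 = -5/3 + X/3)
x = 4/3 (x = -(-5/3 + (⅓)*1) = -(-5/3 + ⅓) = -1*(-4/3) = 4/3 ≈ 1.3333)
(((x + B(1, 3)) + 5) + z(-6))² = (((4/3 + 2*3) + 5) + 4)² = (((4/3 + 6) + 5) + 4)² = ((22/3 + 5) + 4)² = (37/3 + 4)² = (49/3)² = 2401/9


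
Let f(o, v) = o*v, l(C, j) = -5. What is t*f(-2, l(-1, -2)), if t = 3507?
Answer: 35070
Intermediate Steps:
t*f(-2, l(-1, -2)) = 3507*(-2*(-5)) = 3507*10 = 35070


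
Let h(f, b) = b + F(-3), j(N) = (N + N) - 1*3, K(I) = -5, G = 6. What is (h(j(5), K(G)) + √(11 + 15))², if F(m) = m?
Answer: (8 - √26)² ≈ 8.4157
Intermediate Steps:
j(N) = -3 + 2*N (j(N) = 2*N - 3 = -3 + 2*N)
h(f, b) = -3 + b (h(f, b) = b - 3 = -3 + b)
(h(j(5), K(G)) + √(11 + 15))² = ((-3 - 5) + √(11 + 15))² = (-8 + √26)²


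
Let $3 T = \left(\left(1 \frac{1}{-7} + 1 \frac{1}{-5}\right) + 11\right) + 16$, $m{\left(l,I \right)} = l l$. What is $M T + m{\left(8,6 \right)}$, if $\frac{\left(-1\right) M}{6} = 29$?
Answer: $- \frac{51874}{35} \approx -1482.1$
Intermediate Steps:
$M = -174$ ($M = \left(-6\right) 29 = -174$)
$m{\left(l,I \right)} = l^{2}$
$T = \frac{311}{35}$ ($T = \frac{\left(\left(1 \frac{1}{-7} + 1 \frac{1}{-5}\right) + 11\right) + 16}{3} = \frac{\left(\left(1 \left(- \frac{1}{7}\right) + 1 \left(- \frac{1}{5}\right)\right) + 11\right) + 16}{3} = \frac{\left(\left(- \frac{1}{7} - \frac{1}{5}\right) + 11\right) + 16}{3} = \frac{\left(- \frac{12}{35} + 11\right) + 16}{3} = \frac{\frac{373}{35} + 16}{3} = \frac{1}{3} \cdot \frac{933}{35} = \frac{311}{35} \approx 8.8857$)
$M T + m{\left(8,6 \right)} = \left(-174\right) \frac{311}{35} + 8^{2} = - \frac{54114}{35} + 64 = - \frac{51874}{35}$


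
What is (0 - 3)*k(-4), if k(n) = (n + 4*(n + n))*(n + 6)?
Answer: 216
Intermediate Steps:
k(n) = 9*n*(6 + n) (k(n) = (n + 4*(2*n))*(6 + n) = (n + 8*n)*(6 + n) = (9*n)*(6 + n) = 9*n*(6 + n))
(0 - 3)*k(-4) = (0 - 3)*(9*(-4)*(6 - 4)) = -27*(-4)*2 = -3*(-72) = 216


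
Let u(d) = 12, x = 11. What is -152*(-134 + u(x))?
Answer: 18544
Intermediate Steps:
-152*(-134 + u(x)) = -152*(-134 + 12) = -152*(-122) = 18544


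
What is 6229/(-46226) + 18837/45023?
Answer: 590310895/2081233198 ≈ 0.28364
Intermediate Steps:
6229/(-46226) + 18837/45023 = 6229*(-1/46226) + 18837*(1/45023) = -6229/46226 + 18837/45023 = 590310895/2081233198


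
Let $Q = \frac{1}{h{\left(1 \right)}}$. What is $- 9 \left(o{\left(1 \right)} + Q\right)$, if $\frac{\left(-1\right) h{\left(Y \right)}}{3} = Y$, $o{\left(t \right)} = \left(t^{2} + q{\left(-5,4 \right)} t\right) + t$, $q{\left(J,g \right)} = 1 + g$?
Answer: $-60$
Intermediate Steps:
$o{\left(t \right)} = t^{2} + 6 t$ ($o{\left(t \right)} = \left(t^{2} + \left(1 + 4\right) t\right) + t = \left(t^{2} + 5 t\right) + t = t^{2} + 6 t$)
$h{\left(Y \right)} = - 3 Y$
$Q = - \frac{1}{3}$ ($Q = \frac{1}{\left(-3\right) 1} = \frac{1}{-3} = - \frac{1}{3} \approx -0.33333$)
$- 9 \left(o{\left(1 \right)} + Q\right) = - 9 \left(1 \left(6 + 1\right) - \frac{1}{3}\right) = - 9 \left(1 \cdot 7 - \frac{1}{3}\right) = - 9 \left(7 - \frac{1}{3}\right) = \left(-9\right) \frac{20}{3} = -60$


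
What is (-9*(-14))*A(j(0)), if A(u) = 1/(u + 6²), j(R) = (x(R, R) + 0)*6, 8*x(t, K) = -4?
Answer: 42/11 ≈ 3.8182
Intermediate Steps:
x(t, K) = -½ (x(t, K) = (⅛)*(-4) = -½)
j(R) = -3 (j(R) = (-½ + 0)*6 = -½*6 = -3)
A(u) = 1/(36 + u) (A(u) = 1/(u + 36) = 1/(36 + u))
(-9*(-14))*A(j(0)) = (-9*(-14))/(36 - 3) = 126/33 = 126*(1/33) = 42/11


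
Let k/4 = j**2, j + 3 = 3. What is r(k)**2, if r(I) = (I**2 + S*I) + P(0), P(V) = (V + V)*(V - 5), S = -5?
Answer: 0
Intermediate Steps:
j = 0 (j = -3 + 3 = 0)
P(V) = 2*V*(-5 + V) (P(V) = (2*V)*(-5 + V) = 2*V*(-5 + V))
k = 0 (k = 4*0**2 = 4*0 = 0)
r(I) = I**2 - 5*I (r(I) = (I**2 - 5*I) + 2*0*(-5 + 0) = (I**2 - 5*I) + 2*0*(-5) = (I**2 - 5*I) + 0 = I**2 - 5*I)
r(k)**2 = (0*(-5 + 0))**2 = (0*(-5))**2 = 0**2 = 0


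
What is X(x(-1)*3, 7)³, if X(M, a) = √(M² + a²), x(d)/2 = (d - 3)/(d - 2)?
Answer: 113*√113 ≈ 1201.2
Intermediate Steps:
x(d) = 2*(-3 + d)/(-2 + d) (x(d) = 2*((d - 3)/(d - 2)) = 2*((-3 + d)/(-2 + d)) = 2*(-3 + d)/(-2 + d))
X(x(-1)*3, 7)³ = (√(((2*(-3 - 1)/(-2 - 1))*3)² + 7²))³ = (√(((2*(-4)/(-3))*3)² + 49))³ = (√(((2*(-⅓)*(-4))*3)² + 49))³ = (√(((8/3)*3)² + 49))³ = (√(8² + 49))³ = (√(64 + 49))³ = (√113)³ = 113*√113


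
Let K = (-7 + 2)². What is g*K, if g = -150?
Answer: -3750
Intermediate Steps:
K = 25 (K = (-5)² = 25)
g*K = -150*25 = -3750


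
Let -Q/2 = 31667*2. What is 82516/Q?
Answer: -20629/31667 ≈ -0.65143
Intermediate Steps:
Q = -126668 (Q = -63334*2 = -2*63334 = -126668)
82516/Q = 82516/(-126668) = 82516*(-1/126668) = -20629/31667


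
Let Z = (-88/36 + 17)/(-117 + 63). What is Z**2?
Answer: 17161/236196 ≈ 0.072656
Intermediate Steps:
Z = -131/486 (Z = (-88*1/36 + 17)/(-54) = (-22/9 + 17)*(-1/54) = (131/9)*(-1/54) = -131/486 ≈ -0.26955)
Z**2 = (-131/486)**2 = 17161/236196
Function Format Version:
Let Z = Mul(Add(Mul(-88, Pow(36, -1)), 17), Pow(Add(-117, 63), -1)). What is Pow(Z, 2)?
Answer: Rational(17161, 236196) ≈ 0.072656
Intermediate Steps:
Z = Rational(-131, 486) (Z = Mul(Add(Mul(-88, Rational(1, 36)), 17), Pow(-54, -1)) = Mul(Add(Rational(-22, 9), 17), Rational(-1, 54)) = Mul(Rational(131, 9), Rational(-1, 54)) = Rational(-131, 486) ≈ -0.26955)
Pow(Z, 2) = Pow(Rational(-131, 486), 2) = Rational(17161, 236196)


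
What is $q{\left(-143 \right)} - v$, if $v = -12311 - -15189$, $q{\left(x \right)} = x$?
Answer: $-3021$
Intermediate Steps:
$v = 2878$ ($v = -12311 + 15189 = 2878$)
$q{\left(-143 \right)} - v = -143 - 2878 = -3021$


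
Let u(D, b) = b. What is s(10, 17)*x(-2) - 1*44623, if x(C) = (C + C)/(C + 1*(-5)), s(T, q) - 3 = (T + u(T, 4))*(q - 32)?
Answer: -313189/7 ≈ -44741.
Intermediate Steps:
s(T, q) = 3 + (-32 + q)*(4 + T) (s(T, q) = 3 + (T + 4)*(q - 32) = 3 + (4 + T)*(-32 + q) = 3 + (-32 + q)*(4 + T))
x(C) = 2*C/(-5 + C) (x(C) = (2*C)/(C - 5) = (2*C)/(-5 + C) = 2*C/(-5 + C))
s(10, 17)*x(-2) - 1*44623 = (-125 - 32*10 + 4*17 + 10*17)*(2*(-2)/(-5 - 2)) - 1*44623 = (-125 - 320 + 68 + 170)*(2*(-2)/(-7)) - 44623 = -414*(-2)*(-1)/7 - 44623 = -207*4/7 - 44623 = -828/7 - 44623 = -313189/7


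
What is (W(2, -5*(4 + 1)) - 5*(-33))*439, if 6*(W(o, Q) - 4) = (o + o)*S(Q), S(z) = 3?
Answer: 75069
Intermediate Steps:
W(o, Q) = 4 + o (W(o, Q) = 4 + ((o + o)*3)/6 = 4 + ((2*o)*3)/6 = 4 + (6*o)/6 = 4 + o)
(W(2, -5*(4 + 1)) - 5*(-33))*439 = ((4 + 2) - 5*(-33))*439 = (6 + 165)*439 = 171*439 = 75069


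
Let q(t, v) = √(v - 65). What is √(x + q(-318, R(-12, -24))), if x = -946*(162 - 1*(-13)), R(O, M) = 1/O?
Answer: √(-5959800 + 6*I*√2343)/6 ≈ 0.0099138 + 406.88*I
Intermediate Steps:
q(t, v) = √(-65 + v)
x = -165550 (x = -946*(162 + 13) = -946*175 = -165550)
√(x + q(-318, R(-12, -24))) = √(-165550 + √(-65 + 1/(-12))) = √(-165550 + √(-65 - 1/12)) = √(-165550 + √(-781/12)) = √(-165550 + I*√2343/6)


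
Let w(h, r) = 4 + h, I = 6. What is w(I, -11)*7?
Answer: 70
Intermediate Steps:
w(I, -11)*7 = (4 + 6)*7 = 10*7 = 70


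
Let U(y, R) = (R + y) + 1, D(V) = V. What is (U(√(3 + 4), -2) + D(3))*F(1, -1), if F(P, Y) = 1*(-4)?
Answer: -8 - 4*√7 ≈ -18.583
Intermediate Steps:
F(P, Y) = -4
U(y, R) = 1 + R + y
(U(√(3 + 4), -2) + D(3))*F(1, -1) = ((1 - 2 + √(3 + 4)) + 3)*(-4) = ((1 - 2 + √7) + 3)*(-4) = ((-1 + √7) + 3)*(-4) = (2 + √7)*(-4) = -8 - 4*√7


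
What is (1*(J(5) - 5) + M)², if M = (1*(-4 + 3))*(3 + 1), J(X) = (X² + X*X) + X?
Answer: 2116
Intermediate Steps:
J(X) = X + 2*X² (J(X) = (X² + X²) + X = 2*X² + X = X + 2*X²)
M = -4 (M = (1*(-1))*4 = -1*4 = -4)
(1*(J(5) - 5) + M)² = (1*(5*(1 + 2*5) - 5) - 4)² = (1*(5*(1 + 10) - 5) - 4)² = (1*(5*11 - 5) - 4)² = (1*(55 - 5) - 4)² = (1*50 - 4)² = (50 - 4)² = 46² = 2116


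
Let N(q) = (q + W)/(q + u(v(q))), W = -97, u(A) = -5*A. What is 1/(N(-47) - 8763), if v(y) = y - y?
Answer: -47/411717 ≈ -0.00011416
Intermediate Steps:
v(y) = 0
N(q) = (-97 + q)/q (N(q) = (q - 97)/(q - 5*0) = (-97 + q)/(q + 0) = (-97 + q)/q)
1/(N(-47) - 8763) = 1/((-97 - 47)/(-47) - 8763) = 1/(-1/47*(-144) - 8763) = 1/(144/47 - 8763) = 1/(-411717/47) = -47/411717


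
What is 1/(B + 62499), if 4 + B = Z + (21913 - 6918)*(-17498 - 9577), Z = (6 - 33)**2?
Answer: -1/405926401 ≈ -2.4635e-9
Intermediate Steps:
Z = 729 (Z = (-27)**2 = 729)
B = -405988900 (B = -4 + (729 + (21913 - 6918)*(-17498 - 9577)) = -4 + (729 + 14995*(-27075)) = -4 + (729 - 405989625) = -4 - 405988896 = -405988900)
1/(B + 62499) = 1/(-405988900 + 62499) = 1/(-405926401) = -1/405926401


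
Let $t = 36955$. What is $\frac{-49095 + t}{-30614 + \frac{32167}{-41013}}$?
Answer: $\frac{497897820}{1255604149} \approx 0.39654$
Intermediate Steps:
$\frac{-49095 + t}{-30614 + \frac{32167}{-41013}} = \frac{-49095 + 36955}{-30614 + \frac{32167}{-41013}} = - \frac{12140}{-30614 + 32167 \left(- \frac{1}{41013}\right)} = - \frac{12140}{-30614 - \frac{32167}{41013}} = - \frac{12140}{- \frac{1255604149}{41013}} = \left(-12140\right) \left(- \frac{41013}{1255604149}\right) = \frac{497897820}{1255604149}$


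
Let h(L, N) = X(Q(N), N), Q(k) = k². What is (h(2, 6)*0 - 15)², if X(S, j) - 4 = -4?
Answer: 225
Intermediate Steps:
X(S, j) = 0 (X(S, j) = 4 - 4 = 0)
h(L, N) = 0
(h(2, 6)*0 - 15)² = (0*0 - 15)² = (0 - 15)² = (-15)² = 225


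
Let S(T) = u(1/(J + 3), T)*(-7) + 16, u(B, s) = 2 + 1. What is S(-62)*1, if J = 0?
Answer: -5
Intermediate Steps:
u(B, s) = 3
S(T) = -5 (S(T) = 3*(-7) + 16 = -21 + 16 = -5)
S(-62)*1 = -5*1 = -5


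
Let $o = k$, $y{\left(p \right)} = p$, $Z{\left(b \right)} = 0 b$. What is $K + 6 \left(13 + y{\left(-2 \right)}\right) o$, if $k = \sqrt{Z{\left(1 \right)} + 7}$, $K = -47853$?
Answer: $-47853 + 66 \sqrt{7} \approx -47678.0$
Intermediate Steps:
$Z{\left(b \right)} = 0$
$k = \sqrt{7}$ ($k = \sqrt{0 + 7} = \sqrt{7} \approx 2.6458$)
$o = \sqrt{7} \approx 2.6458$
$K + 6 \left(13 + y{\left(-2 \right)}\right) o = -47853 + 6 \left(13 - 2\right) \sqrt{7} = -47853 + 6 \cdot 11 \sqrt{7} = -47853 + 66 \sqrt{7}$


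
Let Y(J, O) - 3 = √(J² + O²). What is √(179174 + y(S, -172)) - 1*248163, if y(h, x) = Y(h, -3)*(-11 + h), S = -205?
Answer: -248163 + √(178526 - 216*√42034) ≈ -2.4780e+5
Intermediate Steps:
Y(J, O) = 3 + √(J² + O²)
y(h, x) = (-11 + h)*(3 + √(9 + h²)) (y(h, x) = (3 + √(h² + (-3)²))*(-11 + h) = (3 + √(h² + 9))*(-11 + h) = (3 + √(9 + h²))*(-11 + h) = (-11 + h)*(3 + √(9 + h²)))
√(179174 + y(S, -172)) - 1*248163 = √(179174 + (-11 - 205)*(3 + √(9 + (-205)²))) - 1*248163 = √(179174 - 216*(3 + √(9 + 42025))) - 248163 = √(179174 - 216*(3 + √42034)) - 248163 = √(179174 + (-648 - 216*√42034)) - 248163 = √(178526 - 216*√42034) - 248163 = -248163 + √(178526 - 216*√42034)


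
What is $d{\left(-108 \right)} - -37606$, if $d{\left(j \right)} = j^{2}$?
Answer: $49270$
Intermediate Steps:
$d{\left(-108 \right)} - -37606 = \left(-108\right)^{2} - -37606 = 11664 + 37606 = 49270$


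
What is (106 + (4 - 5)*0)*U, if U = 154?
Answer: 16324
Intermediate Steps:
(106 + (4 - 5)*0)*U = (106 + (4 - 5)*0)*154 = (106 - 1*0)*154 = (106 + 0)*154 = 106*154 = 16324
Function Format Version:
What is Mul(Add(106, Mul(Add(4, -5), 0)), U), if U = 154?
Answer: 16324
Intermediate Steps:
Mul(Add(106, Mul(Add(4, -5), 0)), U) = Mul(Add(106, Mul(Add(4, -5), 0)), 154) = Mul(Add(106, Mul(-1, 0)), 154) = Mul(Add(106, 0), 154) = Mul(106, 154) = 16324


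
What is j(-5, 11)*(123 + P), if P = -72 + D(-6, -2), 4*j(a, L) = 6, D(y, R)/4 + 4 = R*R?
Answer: 153/2 ≈ 76.500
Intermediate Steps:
D(y, R) = -16 + 4*R² (D(y, R) = -16 + 4*(R*R) = -16 + 4*R²)
j(a, L) = 3/2 (j(a, L) = (¼)*6 = 3/2)
P = -72 (P = -72 + (-16 + 4*(-2)²) = -72 + (-16 + 4*4) = -72 + (-16 + 16) = -72 + 0 = -72)
j(-5, 11)*(123 + P) = 3*(123 - 72)/2 = (3/2)*51 = 153/2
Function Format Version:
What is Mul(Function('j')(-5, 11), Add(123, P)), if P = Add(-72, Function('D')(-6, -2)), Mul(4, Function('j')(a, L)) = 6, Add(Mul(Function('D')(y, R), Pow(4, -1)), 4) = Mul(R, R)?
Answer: Rational(153, 2) ≈ 76.500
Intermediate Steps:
Function('D')(y, R) = Add(-16, Mul(4, Pow(R, 2))) (Function('D')(y, R) = Add(-16, Mul(4, Mul(R, R))) = Add(-16, Mul(4, Pow(R, 2))))
Function('j')(a, L) = Rational(3, 2) (Function('j')(a, L) = Mul(Rational(1, 4), 6) = Rational(3, 2))
P = -72 (P = Add(-72, Add(-16, Mul(4, Pow(-2, 2)))) = Add(-72, Add(-16, Mul(4, 4))) = Add(-72, Add(-16, 16)) = Add(-72, 0) = -72)
Mul(Function('j')(-5, 11), Add(123, P)) = Mul(Rational(3, 2), Add(123, -72)) = Mul(Rational(3, 2), 51) = Rational(153, 2)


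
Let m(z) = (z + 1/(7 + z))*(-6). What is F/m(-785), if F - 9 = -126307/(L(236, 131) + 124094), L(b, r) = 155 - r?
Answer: 385403695/227408130774 ≈ 0.0016948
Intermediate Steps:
m(z) = -6*z - 6/(7 + z)
F = 990755/124118 (F = 9 - 126307/((155 - 1*131) + 124094) = 9 - 126307/((155 - 131) + 124094) = 9 - 126307/(24 + 124094) = 9 - 126307/124118 = 990755/124118 ≈ 7.9824)
F/m(-785) = 990755/(124118*((6*(-1 - 1*(-785)**2 - 7*(-785))/(7 - 785)))) = 990755/(124118*((6*(-1 - 1*616225 + 5495)/(-778)))) = 990755/(124118*((6*(-1/778)*(-1 - 616225 + 5495)))) = 990755/(124118*((6*(-1/778)*(-610731)))) = 990755/(124118*(1832193/389)) = (990755/124118)*(389/1832193) = 385403695/227408130774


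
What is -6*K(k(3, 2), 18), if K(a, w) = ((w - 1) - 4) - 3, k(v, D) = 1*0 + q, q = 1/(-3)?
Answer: -60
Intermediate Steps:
q = -⅓ ≈ -0.33333
k(v, D) = -⅓ (k(v, D) = 1*0 - ⅓ = 0 - ⅓ = -⅓)
K(a, w) = -8 + w (K(a, w) = ((-1 + w) - 4) - 3 = (-5 + w) - 3 = -8 + w)
-6*K(k(3, 2), 18) = -6*(-8 + 18) = -6*10 = -60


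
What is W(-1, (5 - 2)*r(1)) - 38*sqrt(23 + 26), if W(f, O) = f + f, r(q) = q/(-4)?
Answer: -268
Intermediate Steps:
r(q) = -q/4 (r(q) = q*(-1/4) = -q/4)
W(f, O) = 2*f
W(-1, (5 - 2)*r(1)) - 38*sqrt(23 + 26) = 2*(-1) - 38*sqrt(23 + 26) = -2 - 38*sqrt(49) = -2 - 38*7 = -2 - 266 = -268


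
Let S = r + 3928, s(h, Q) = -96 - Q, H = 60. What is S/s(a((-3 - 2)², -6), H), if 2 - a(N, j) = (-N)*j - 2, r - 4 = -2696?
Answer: -103/13 ≈ -7.9231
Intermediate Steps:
r = -2692 (r = 4 - 2696 = -2692)
a(N, j) = 4 + N*j (a(N, j) = 2 - ((-N)*j - 2) = 2 - (-N*j - 2) = 2 - (-2 - N*j) = 2 + (2 + N*j) = 4 + N*j)
S = 1236 (S = -2692 + 3928 = 1236)
S/s(a((-3 - 2)², -6), H) = 1236/(-96 - 1*60) = 1236/(-96 - 60) = 1236/(-156) = 1236*(-1/156) = -103/13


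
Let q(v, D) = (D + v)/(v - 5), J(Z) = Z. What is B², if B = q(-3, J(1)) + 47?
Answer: 35721/16 ≈ 2232.6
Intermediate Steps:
q(v, D) = (D + v)/(-5 + v)
B = 189/4 (B = (1 - 3)/(-5 - 3) + 47 = -2/(-8) + 47 = -⅛*(-2) + 47 = ¼ + 47 = 189/4 ≈ 47.250)
B² = (189/4)² = 35721/16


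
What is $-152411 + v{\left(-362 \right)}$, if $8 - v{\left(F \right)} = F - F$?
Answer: $-152403$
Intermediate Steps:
$v{\left(F \right)} = 8$ ($v{\left(F \right)} = 8 - \left(F - F\right) = 8 - 0 = 8 + 0 = 8$)
$-152411 + v{\left(-362 \right)} = -152411 + 8 = -152403$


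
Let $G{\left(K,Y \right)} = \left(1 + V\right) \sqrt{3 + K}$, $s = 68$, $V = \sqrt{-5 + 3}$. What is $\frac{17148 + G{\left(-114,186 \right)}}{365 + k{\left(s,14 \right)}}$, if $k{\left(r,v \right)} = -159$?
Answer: $\frac{8574}{103} - \frac{\sqrt{222}}{206} + \frac{i \sqrt{111}}{206} \approx 83.17 + 0.051144 i$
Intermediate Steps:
$V = i \sqrt{2}$ ($V = \sqrt{-2} = i \sqrt{2} \approx 1.4142 i$)
$G{\left(K,Y \right)} = \sqrt{3 + K} \left(1 + i \sqrt{2}\right)$ ($G{\left(K,Y \right)} = \left(1 + i \sqrt{2}\right) \sqrt{3 + K} = \sqrt{3 + K} \left(1 + i \sqrt{2}\right)$)
$\frac{17148 + G{\left(-114,186 \right)}}{365 + k{\left(s,14 \right)}} = \frac{17148 + \sqrt{3 - 114} \left(1 + i \sqrt{2}\right)}{365 - 159} = \frac{17148 + \sqrt{-111} \left(1 + i \sqrt{2}\right)}{206} = \left(17148 + i \sqrt{111} \left(1 + i \sqrt{2}\right)\right) \frac{1}{206} = \frac{8574}{103} + \frac{i \sqrt{111} \left(1 + i \sqrt{2}\right)}{206}$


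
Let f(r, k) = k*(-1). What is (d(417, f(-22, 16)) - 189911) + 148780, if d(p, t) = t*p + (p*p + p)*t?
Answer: -2836699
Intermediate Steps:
f(r, k) = -k
d(p, t) = p*t + t*(p + p²) (d(p, t) = p*t + (p² + p)*t = p*t + (p + p²)*t = p*t + t*(p + p²))
(d(417, f(-22, 16)) - 189911) + 148780 = (417*(-1*16)*(2 + 417) - 189911) + 148780 = (417*(-16)*419 - 189911) + 148780 = (-2795568 - 189911) + 148780 = -2985479 + 148780 = -2836699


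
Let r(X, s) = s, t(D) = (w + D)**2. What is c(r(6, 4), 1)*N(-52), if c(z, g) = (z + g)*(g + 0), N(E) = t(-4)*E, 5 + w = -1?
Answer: -26000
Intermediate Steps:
w = -6 (w = -5 - 1 = -6)
t(D) = (-6 + D)**2
N(E) = 100*E (N(E) = (-6 - 4)**2*E = (-10)**2*E = 100*E)
c(z, g) = g*(g + z) (c(z, g) = (g + z)*g = g*(g + z))
c(r(6, 4), 1)*N(-52) = (1*(1 + 4))*(100*(-52)) = (1*5)*(-5200) = 5*(-5200) = -26000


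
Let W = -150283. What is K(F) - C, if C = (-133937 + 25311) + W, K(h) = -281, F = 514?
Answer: 258628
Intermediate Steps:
C = -258909 (C = (-133937 + 25311) - 150283 = -108626 - 150283 = -258909)
K(F) - C = -281 - 1*(-258909) = -281 + 258909 = 258628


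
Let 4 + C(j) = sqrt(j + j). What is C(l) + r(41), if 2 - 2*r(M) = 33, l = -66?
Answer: -39/2 + 2*I*sqrt(33) ≈ -19.5 + 11.489*I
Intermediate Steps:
r(M) = -31/2 (r(M) = 1 - 1/2*33 = 1 - 33/2 = -31/2)
C(j) = -4 + sqrt(2)*sqrt(j) (C(j) = -4 + sqrt(j + j) = -4 + sqrt(2*j) = -4 + sqrt(2)*sqrt(j))
C(l) + r(41) = (-4 + sqrt(2)*sqrt(-66)) - 31/2 = (-4 + sqrt(2)*(I*sqrt(66))) - 31/2 = (-4 + 2*I*sqrt(33)) - 31/2 = -39/2 + 2*I*sqrt(33)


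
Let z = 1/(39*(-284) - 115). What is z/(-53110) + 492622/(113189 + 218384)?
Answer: 292791861445793/197071742157730 ≈ 1.4857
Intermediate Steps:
z = -1/11191 (z = 1/(-11076 - 115) = 1/(-11191) = -1/11191 ≈ -8.9357e-5)
z/(-53110) + 492622/(113189 + 218384) = -1/11191/(-53110) + 492622/(113189 + 218384) = -1/11191*(-1/53110) + 492622/331573 = 1/594354010 + 492622*(1/331573) = 1/594354010 + 492622/331573 = 292791861445793/197071742157730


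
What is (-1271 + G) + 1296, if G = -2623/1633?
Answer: 38202/1633 ≈ 23.394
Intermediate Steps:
G = -2623/1633 (G = -2623*1/1633 = -2623/1633 ≈ -1.6062)
(-1271 + G) + 1296 = (-1271 - 2623/1633) + 1296 = -2078166/1633 + 1296 = 38202/1633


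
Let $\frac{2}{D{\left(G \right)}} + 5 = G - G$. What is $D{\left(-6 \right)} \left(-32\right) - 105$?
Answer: $- \frac{461}{5} \approx -92.2$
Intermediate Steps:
$D{\left(G \right)} = - \frac{2}{5}$ ($D{\left(G \right)} = \frac{2}{-5 + \left(G - G\right)} = \frac{2}{-5 + 0} = \frac{2}{-5} = 2 \left(- \frac{1}{5}\right) = - \frac{2}{5}$)
$D{\left(-6 \right)} \left(-32\right) - 105 = \left(- \frac{2}{5}\right) \left(-32\right) - 105 = \frac{64}{5} - 105 = - \frac{461}{5}$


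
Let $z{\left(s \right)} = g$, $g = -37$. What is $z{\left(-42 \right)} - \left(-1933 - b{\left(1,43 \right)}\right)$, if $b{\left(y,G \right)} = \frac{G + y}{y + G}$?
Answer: $1897$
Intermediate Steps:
$z{\left(s \right)} = -37$
$b{\left(y,G \right)} = 1$ ($b{\left(y,G \right)} = \frac{G + y}{G + y} = 1$)
$z{\left(-42 \right)} - \left(-1933 - b{\left(1,43 \right)}\right) = -37 - \left(-1933 - 1\right) = -37 - -1934 = -37 + 1934 = 1897$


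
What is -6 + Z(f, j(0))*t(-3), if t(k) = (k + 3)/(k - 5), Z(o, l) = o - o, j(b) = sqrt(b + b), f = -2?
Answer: -6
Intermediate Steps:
j(b) = sqrt(2)*sqrt(b) (j(b) = sqrt(2*b) = sqrt(2)*sqrt(b))
Z(o, l) = 0
t(k) = (3 + k)/(-5 + k)
-6 + Z(f, j(0))*t(-3) = -6 + 0*((3 - 3)/(-5 - 3)) = -6 + 0*(0/(-8)) = -6 + 0*(-1/8*0) = -6 + 0*0 = -6 + 0 = -6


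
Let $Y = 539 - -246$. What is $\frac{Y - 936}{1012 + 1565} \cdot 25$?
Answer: $- \frac{3775}{2577} \approx -1.4649$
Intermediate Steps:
$Y = 785$ ($Y = 539 + 246 = 785$)
$\frac{Y - 936}{1012 + 1565} \cdot 25 = \frac{785 - 936}{1012 + 1565} \cdot 25 = - \frac{151}{2577} \cdot 25 = \left(-151\right) \frac{1}{2577} \cdot 25 = \left(- \frac{151}{2577}\right) 25 = - \frac{3775}{2577}$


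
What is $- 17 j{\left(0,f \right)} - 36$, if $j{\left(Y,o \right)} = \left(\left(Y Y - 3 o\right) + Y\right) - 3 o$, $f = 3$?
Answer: $270$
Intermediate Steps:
$j{\left(Y,o \right)} = Y + Y^{2} - 6 o$ ($j{\left(Y,o \right)} = \left(\left(Y^{2} - 3 o\right) + Y\right) - 3 o = \left(Y + Y^{2} - 3 o\right) - 3 o = Y + Y^{2} - 6 o$)
$- 17 j{\left(0,f \right)} - 36 = - 17 \left(0 + 0^{2} - 18\right) - 36 = - 17 \left(0 + 0 - 18\right) - 36 = \left(-17\right) \left(-18\right) - 36 = 306 - 36 = 270$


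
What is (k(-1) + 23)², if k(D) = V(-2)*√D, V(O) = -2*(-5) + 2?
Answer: 385 + 552*I ≈ 385.0 + 552.0*I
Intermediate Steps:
V(O) = 12 (V(O) = 10 + 2 = 12)
k(D) = 12*√D
(k(-1) + 23)² = (12*√(-1) + 23)² = (12*I + 23)² = (23 + 12*I)²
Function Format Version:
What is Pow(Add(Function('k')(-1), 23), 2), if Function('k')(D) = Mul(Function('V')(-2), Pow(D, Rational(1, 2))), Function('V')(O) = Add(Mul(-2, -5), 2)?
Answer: Add(385, Mul(552, I)) ≈ Add(385.00, Mul(552.00, I))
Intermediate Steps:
Function('V')(O) = 12 (Function('V')(O) = Add(10, 2) = 12)
Function('k')(D) = Mul(12, Pow(D, Rational(1, 2)))
Pow(Add(Function('k')(-1), 23), 2) = Pow(Add(Mul(12, Pow(-1, Rational(1, 2))), 23), 2) = Pow(Add(Mul(12, I), 23), 2) = Pow(Add(23, Mul(12, I)), 2)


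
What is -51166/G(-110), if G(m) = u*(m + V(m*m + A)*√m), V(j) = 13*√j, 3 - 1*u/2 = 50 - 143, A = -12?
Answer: 25583/196126272 + 332579*I*√83105/5393472480 ≈ 0.00013044 + 0.017776*I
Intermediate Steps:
u = 192 (u = 6 - 2*(50 - 143) = 6 - 2*(-93) = 6 + 186 = 192)
G(m) = 192*m + 2496*√m*√(-12 + m²) (G(m) = 192*(m + (13*√(m*m - 12))*√m) = 192*(m + (13*√(m² - 12))*√m) = 192*(m + (13*√(-12 + m²))*√m) = 192*(m + 13*√m*√(-12 + m²)) = 192*m + 2496*√m*√(-12 + m²))
-51166/G(-110) = -51166/(192*(-110) + 2496*√(-110)*√(-12 + (-110)²)) = -51166/(-21120 + 2496*(I*√110)*√(-12 + 12100)) = -51166/(-21120 + 2496*(I*√110)*√12088) = -51166/(-21120 + 2496*(I*√110)*(2*√3022)) = -51166/(-21120 + 9984*I*√83105)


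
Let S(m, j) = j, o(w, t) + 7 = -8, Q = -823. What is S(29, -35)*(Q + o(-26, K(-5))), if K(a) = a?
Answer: 29330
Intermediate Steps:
o(w, t) = -15 (o(w, t) = -7 - 8 = -15)
S(29, -35)*(Q + o(-26, K(-5))) = -35*(-823 - 15) = -35*(-838) = 29330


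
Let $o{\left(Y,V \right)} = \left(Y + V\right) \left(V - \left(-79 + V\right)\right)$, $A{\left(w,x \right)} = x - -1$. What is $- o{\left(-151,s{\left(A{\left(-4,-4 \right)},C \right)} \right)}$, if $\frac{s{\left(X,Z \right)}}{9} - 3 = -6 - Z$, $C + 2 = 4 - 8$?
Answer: $9796$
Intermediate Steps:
$C = -6$ ($C = -2 + \left(4 - 8\right) = -2 - 4 = -6$)
$A{\left(w,x \right)} = 1 + x$ ($A{\left(w,x \right)} = x + 1 = 1 + x$)
$s{\left(X,Z \right)} = -27 - 9 Z$ ($s{\left(X,Z \right)} = 27 + 9 \left(-6 - Z\right) = 27 - \left(54 + 9 Z\right) = -27 - 9 Z$)
$o{\left(Y,V \right)} = 79 V + 79 Y$ ($o{\left(Y,V \right)} = \left(V + Y\right) 79 = 79 V + 79 Y$)
$- o{\left(-151,s{\left(A{\left(-4,-4 \right)},C \right)} \right)} = - (79 \left(-27 - -54\right) + 79 \left(-151\right)) = - (79 \left(-27 + 54\right) - 11929) = - (79 \cdot 27 - 11929) = - (2133 - 11929) = \left(-1\right) \left(-9796\right) = 9796$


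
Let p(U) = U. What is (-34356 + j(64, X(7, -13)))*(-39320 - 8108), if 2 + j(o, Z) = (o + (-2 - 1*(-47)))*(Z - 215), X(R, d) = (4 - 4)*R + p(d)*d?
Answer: 1867335216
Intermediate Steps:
X(R, d) = d² (X(R, d) = (4 - 4)*R + d*d = 0*R + d² = 0 + d² = d²)
j(o, Z) = -2 + (-215 + Z)*(45 + o) (j(o, Z) = -2 + (o + (-2 - 1*(-47)))*(Z - 215) = -2 + (o + (-2 + 47))*(-215 + Z) = -2 + (o + 45)*(-215 + Z) = -2 + (45 + o)*(-215 + Z) = -2 + (-215 + Z)*(45 + o))
(-34356 + j(64, X(7, -13)))*(-39320 - 8108) = (-34356 + (-9677 - 215*64 + 45*(-13)² + (-13)²*64))*(-39320 - 8108) = (-34356 + (-9677 - 13760 + 45*169 + 169*64))*(-47428) = (-34356 + (-9677 - 13760 + 7605 + 10816))*(-47428) = (-34356 - 5016)*(-47428) = -39372*(-47428) = 1867335216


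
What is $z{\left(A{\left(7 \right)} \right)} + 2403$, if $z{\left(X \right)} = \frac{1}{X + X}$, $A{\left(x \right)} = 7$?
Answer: $\frac{33643}{14} \approx 2403.1$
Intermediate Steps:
$z{\left(X \right)} = \frac{1}{2 X}$
$z{\left(A{\left(7 \right)} \right)} + 2403 = \frac{1}{2 \cdot 7} + 2403 = \frac{1}{2} \cdot \frac{1}{7} + 2403 = \frac{1}{14} + 2403 = \frac{33643}{14}$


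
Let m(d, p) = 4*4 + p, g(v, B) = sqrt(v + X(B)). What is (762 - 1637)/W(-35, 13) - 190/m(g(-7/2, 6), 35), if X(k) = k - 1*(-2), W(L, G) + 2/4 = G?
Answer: -3760/51 ≈ -73.725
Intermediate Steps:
W(L, G) = -1/2 + G
X(k) = 2 + k (X(k) = k + 2 = 2 + k)
g(v, B) = sqrt(2 + B + v) (g(v, B) = sqrt(v + (2 + B)) = sqrt(2 + B + v))
m(d, p) = 16 + p
(762 - 1637)/W(-35, 13) - 190/m(g(-7/2, 6), 35) = (762 - 1637)/(-1/2 + 13) - 190/(16 + 35) = -875/25/2 - 190/51 = -875*2/25 - 190*1/51 = -70 - 190/51 = -3760/51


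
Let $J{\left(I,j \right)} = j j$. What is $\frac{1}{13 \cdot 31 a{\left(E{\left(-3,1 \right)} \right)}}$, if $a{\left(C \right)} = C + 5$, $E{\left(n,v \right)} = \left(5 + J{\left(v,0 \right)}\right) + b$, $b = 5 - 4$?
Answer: $\frac{1}{4433} \approx 0.00022558$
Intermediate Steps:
$J{\left(I,j \right)} = j^{2}$
$b = 1$ ($b = 5 - 4 = 1$)
$E{\left(n,v \right)} = 6$ ($E{\left(n,v \right)} = \left(5 + 0^{2}\right) + 1 = \left(5 + 0\right) + 1 = 5 + 1 = 6$)
$a{\left(C \right)} = 5 + C$
$\frac{1}{13 \cdot 31 a{\left(E{\left(-3,1 \right)} \right)}} = \frac{1}{13 \cdot 31 \left(5 + 6\right)} = \frac{1}{403 \cdot 11} = \frac{1}{4433}$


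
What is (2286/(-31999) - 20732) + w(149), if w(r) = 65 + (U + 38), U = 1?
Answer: -660077658/31999 ≈ -20628.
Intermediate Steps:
w(r) = 104 (w(r) = 65 + (1 + 38) = 65 + 39 = 104)
(2286/(-31999) - 20732) + w(149) = (2286/(-31999) - 20732) + 104 = (2286*(-1/31999) - 20732) + 104 = (-2286/31999 - 20732) + 104 = -663405554/31999 + 104 = -660077658/31999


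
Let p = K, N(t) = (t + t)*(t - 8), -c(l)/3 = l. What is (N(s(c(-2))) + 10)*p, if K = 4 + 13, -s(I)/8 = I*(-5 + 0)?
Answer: 1893290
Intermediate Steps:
c(l) = -3*l
s(I) = 40*I (s(I) = -8*I*(-5 + 0) = -8*I*(-5) = -(-40)*I = 40*I)
N(t) = 2*t*(-8 + t) (N(t) = (2*t)*(-8 + t) = 2*t*(-8 + t))
K = 17
p = 17
(N(s(c(-2))) + 10)*p = (2*(40*(-3*(-2)))*(-8 + 40*(-3*(-2))) + 10)*17 = (2*(40*6)*(-8 + 40*6) + 10)*17 = (2*240*(-8 + 240) + 10)*17 = (2*240*232 + 10)*17 = (111360 + 10)*17 = 111370*17 = 1893290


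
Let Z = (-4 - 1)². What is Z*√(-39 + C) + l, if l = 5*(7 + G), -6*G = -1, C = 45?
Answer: 215/6 + 25*√6 ≈ 97.071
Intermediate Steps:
Z = 25 (Z = (-5)² = 25)
G = ⅙ (G = -⅙*(-1) = ⅙ ≈ 0.16667)
l = 215/6 (l = 5*(7 + ⅙) = 5*(43/6) = 215/6 ≈ 35.833)
Z*√(-39 + C) + l = 25*√(-39 + 45) + 215/6 = 25*√6 + 215/6 = 215/6 + 25*√6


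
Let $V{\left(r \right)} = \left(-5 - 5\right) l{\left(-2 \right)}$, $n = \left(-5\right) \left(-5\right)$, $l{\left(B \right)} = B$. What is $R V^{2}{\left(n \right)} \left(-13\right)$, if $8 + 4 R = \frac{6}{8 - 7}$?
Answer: $2600$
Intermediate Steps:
$n = 25$
$V{\left(r \right)} = 20$ ($V{\left(r \right)} = \left(-5 - 5\right) \left(-2\right) = \left(-10\right) \left(-2\right) = 20$)
$R = - \frac{1}{2}$ ($R = -2 + \frac{6 \frac{1}{8 - 7}}{4} = -2 + \frac{6 \cdot 1^{-1}}{4} = -2 + \frac{6 \cdot 1}{4} = -2 + \frac{1}{4} \cdot 6 = -2 + \frac{3}{2} = - \frac{1}{2} \approx -0.5$)
$R V^{2}{\left(n \right)} \left(-13\right) = - \frac{20^{2}}{2} \left(-13\right) = \left(- \frac{1}{2}\right) 400 \left(-13\right) = \left(-200\right) \left(-13\right) = 2600$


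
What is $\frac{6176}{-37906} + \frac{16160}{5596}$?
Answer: $\frac{72250008}{26515247} \approx 2.7248$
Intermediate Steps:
$\frac{6176}{-37906} + \frac{16160}{5596} = 6176 \left(- \frac{1}{37906}\right) + 16160 \cdot \frac{1}{5596} = - \frac{3088}{18953} + \frac{4040}{1399} = \frac{72250008}{26515247}$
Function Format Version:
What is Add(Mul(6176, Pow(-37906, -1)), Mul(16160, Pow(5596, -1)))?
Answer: Rational(72250008, 26515247) ≈ 2.7248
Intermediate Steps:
Add(Mul(6176, Pow(-37906, -1)), Mul(16160, Pow(5596, -1))) = Add(Mul(6176, Rational(-1, 37906)), Mul(16160, Rational(1, 5596))) = Add(Rational(-3088, 18953), Rational(4040, 1399)) = Rational(72250008, 26515247)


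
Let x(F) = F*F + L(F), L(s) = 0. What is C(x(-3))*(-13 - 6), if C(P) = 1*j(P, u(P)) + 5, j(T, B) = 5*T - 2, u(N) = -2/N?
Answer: -912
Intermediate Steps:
x(F) = F**2 (x(F) = F*F + 0 = F**2 + 0 = F**2)
j(T, B) = -2 + 5*T
C(P) = 3 + 5*P (C(P) = 1*(-2 + 5*P) + 5 = (-2 + 5*P) + 5 = 3 + 5*P)
C(x(-3))*(-13 - 6) = (3 + 5*(-3)**2)*(-13 - 6) = (3 + 5*9)*(-19) = (3 + 45)*(-19) = 48*(-19) = -912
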